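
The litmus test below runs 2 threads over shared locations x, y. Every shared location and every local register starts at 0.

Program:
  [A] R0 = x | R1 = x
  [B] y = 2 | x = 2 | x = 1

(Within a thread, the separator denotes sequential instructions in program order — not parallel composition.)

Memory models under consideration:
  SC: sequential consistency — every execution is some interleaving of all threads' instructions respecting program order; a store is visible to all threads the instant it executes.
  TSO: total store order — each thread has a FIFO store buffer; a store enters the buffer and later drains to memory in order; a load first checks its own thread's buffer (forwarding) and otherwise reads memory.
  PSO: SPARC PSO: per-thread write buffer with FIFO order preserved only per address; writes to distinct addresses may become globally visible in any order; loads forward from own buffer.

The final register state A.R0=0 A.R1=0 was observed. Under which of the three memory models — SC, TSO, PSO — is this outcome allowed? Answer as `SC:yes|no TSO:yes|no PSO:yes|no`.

outcome vector order: (A.R0,A.R1)
[SC] allowed = {(0,0); (0,1); (0,2); (1,1); (2,1); (2,2)}
[TSO] allowed = {(0,0); (0,1); (0,2); (1,1); (2,1); (2,2)}
[PSO] allowed = {(0,0); (0,1); (0,2); (1,1); (2,1); (2,2)}
target (0,0) ∈ {SC,TSO,PSO}

SC:yes TSO:yes PSO:yes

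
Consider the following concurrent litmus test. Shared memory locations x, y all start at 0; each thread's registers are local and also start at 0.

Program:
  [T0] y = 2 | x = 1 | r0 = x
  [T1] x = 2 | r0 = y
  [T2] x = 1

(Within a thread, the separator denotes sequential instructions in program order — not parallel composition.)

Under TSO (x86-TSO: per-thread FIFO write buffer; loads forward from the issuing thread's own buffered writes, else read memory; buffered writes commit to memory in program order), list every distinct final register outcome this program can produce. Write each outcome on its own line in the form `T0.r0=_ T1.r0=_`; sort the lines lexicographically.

T0.r0=1 T1.r0=0
T0.r0=1 T1.r0=2
T0.r0=2 T1.r0=0
T0.r0=2 T1.r0=2

outcome vector order: (T0.r0,T1.r0)
|TSO outcomes| = 4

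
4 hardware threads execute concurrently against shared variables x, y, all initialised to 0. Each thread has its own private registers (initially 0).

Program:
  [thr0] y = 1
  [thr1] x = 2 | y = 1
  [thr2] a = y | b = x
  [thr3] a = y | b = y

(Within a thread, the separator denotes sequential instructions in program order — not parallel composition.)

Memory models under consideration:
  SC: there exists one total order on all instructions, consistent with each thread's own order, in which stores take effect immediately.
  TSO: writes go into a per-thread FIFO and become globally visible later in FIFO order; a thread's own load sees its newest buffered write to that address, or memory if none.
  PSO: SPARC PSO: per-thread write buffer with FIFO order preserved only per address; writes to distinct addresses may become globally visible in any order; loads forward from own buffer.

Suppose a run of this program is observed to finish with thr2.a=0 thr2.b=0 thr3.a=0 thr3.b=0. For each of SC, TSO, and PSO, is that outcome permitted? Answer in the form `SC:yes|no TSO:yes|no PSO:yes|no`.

outcome vector order: (thr2.a,thr2.b,thr3.a,thr3.b)
SC: 12 outcomes — {0000, 0001, 0011, 0200, 0201, 0211, 1000, 1001, 1011, 1200, 1201, 1211}
TSO: 12 outcomes — {0000, 0001, 0011, 0200, 0201, 0211, 1000, 1001, 1011, 1200, 1201, 1211}
PSO: 12 outcomes — {0000, 0001, 0011, 0200, 0201, 0211, 1000, 1001, 1011, 1200, 1201, 1211}
target 0000 ∈ {SC,TSO,PSO}

SC:yes TSO:yes PSO:yes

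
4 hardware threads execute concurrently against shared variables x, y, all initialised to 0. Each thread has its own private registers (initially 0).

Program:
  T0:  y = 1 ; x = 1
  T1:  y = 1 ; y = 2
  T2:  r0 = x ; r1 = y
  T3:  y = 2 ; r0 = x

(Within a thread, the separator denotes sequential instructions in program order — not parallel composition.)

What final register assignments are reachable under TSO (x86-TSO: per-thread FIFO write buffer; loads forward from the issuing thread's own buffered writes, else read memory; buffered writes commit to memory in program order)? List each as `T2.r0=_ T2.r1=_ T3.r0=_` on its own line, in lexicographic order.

outcome vector order: (T2.r0,T2.r1,T3.r0)
|TSO outcomes| = 10

T2.r0=0 T2.r1=0 T3.r0=0
T2.r0=0 T2.r1=0 T3.r0=1
T2.r0=0 T2.r1=1 T3.r0=0
T2.r0=0 T2.r1=1 T3.r0=1
T2.r0=0 T2.r1=2 T3.r0=0
T2.r0=0 T2.r1=2 T3.r0=1
T2.r0=1 T2.r1=1 T3.r0=0
T2.r0=1 T2.r1=1 T3.r0=1
T2.r0=1 T2.r1=2 T3.r0=0
T2.r0=1 T2.r1=2 T3.r0=1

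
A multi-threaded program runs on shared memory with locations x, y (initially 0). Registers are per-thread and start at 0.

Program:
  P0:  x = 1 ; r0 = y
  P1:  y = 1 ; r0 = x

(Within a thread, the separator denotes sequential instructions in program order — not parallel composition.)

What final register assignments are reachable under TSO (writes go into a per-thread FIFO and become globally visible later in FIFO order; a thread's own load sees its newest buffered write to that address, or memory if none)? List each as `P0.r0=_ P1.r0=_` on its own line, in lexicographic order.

P0.r0=0 P1.r0=0
P0.r0=0 P1.r0=1
P0.r0=1 P1.r0=0
P0.r0=1 P1.r0=1

outcome vector order: (P0.r0,P1.r0)
|TSO outcomes| = 4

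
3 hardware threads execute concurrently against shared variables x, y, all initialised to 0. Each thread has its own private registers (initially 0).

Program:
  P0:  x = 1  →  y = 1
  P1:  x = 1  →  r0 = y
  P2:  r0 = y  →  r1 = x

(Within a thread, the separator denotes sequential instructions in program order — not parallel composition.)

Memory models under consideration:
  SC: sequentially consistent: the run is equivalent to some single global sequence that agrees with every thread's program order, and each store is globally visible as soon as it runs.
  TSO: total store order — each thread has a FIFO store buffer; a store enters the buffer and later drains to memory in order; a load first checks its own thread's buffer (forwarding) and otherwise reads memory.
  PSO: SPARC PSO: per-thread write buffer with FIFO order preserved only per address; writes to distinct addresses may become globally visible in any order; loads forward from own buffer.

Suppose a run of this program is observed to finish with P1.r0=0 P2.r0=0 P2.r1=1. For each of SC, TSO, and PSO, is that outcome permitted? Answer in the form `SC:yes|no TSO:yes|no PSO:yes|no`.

outcome vector order: (P1.r0,P2.r0,P2.r1)
SC (6): (0,0,0), (0,0,1), (0,1,1), (1,0,0), (1,0,1), (1,1,1)
TSO (6): (0,0,0), (0,0,1), (0,1,1), (1,0,0), (1,0,1), (1,1,1)
PSO (8): (0,0,0), (0,0,1), (0,1,0), (0,1,1), (1,0,0), (1,0,1), (1,1,0), (1,1,1)
target (0,0,1) ∈ {SC,TSO,PSO}

SC:yes TSO:yes PSO:yes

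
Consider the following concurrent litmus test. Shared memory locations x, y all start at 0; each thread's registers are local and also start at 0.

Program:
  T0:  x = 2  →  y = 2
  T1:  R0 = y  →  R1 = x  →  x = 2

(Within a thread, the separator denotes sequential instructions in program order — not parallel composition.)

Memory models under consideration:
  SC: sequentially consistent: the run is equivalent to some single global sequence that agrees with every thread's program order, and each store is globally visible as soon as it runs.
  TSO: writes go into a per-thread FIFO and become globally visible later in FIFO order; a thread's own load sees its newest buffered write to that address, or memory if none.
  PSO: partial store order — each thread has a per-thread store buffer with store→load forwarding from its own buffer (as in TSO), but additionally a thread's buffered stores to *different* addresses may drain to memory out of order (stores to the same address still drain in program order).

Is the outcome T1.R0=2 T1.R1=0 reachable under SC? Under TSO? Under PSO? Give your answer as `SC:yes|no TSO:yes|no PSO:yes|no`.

SC:no TSO:no PSO:yes

outcome vector order: (T1.R0,T1.R1)
[SC] allowed = {(0,0), (0,2), (2,2)}
[TSO] allowed = {(0,0), (0,2), (2,2)}
[PSO] allowed = {(0,0), (0,2), (2,0), (2,2)}
target (2,0) ∈ {PSO}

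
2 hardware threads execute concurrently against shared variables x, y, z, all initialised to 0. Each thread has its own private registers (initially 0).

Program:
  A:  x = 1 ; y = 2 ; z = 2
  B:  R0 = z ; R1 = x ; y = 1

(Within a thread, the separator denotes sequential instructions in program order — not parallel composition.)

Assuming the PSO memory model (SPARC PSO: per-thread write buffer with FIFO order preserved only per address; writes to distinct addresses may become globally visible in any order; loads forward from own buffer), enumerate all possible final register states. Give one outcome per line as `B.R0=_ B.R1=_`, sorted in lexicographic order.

outcome vector order: (B.R0,B.R1)
|PSO outcomes| = 4

B.R0=0 B.R1=0
B.R0=0 B.R1=1
B.R0=2 B.R1=0
B.R0=2 B.R1=1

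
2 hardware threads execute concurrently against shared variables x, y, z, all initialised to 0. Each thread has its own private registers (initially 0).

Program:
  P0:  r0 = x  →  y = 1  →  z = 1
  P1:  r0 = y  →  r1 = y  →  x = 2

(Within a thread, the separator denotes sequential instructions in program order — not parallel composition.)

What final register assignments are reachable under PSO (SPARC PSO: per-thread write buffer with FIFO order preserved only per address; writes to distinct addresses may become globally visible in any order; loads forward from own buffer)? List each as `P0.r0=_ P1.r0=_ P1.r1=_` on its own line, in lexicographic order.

outcome vector order: (P0.r0,P1.r0,P1.r1)
|PSO outcomes| = 4

P0.r0=0 P1.r0=0 P1.r1=0
P0.r0=0 P1.r0=0 P1.r1=1
P0.r0=0 P1.r0=1 P1.r1=1
P0.r0=2 P1.r0=0 P1.r1=0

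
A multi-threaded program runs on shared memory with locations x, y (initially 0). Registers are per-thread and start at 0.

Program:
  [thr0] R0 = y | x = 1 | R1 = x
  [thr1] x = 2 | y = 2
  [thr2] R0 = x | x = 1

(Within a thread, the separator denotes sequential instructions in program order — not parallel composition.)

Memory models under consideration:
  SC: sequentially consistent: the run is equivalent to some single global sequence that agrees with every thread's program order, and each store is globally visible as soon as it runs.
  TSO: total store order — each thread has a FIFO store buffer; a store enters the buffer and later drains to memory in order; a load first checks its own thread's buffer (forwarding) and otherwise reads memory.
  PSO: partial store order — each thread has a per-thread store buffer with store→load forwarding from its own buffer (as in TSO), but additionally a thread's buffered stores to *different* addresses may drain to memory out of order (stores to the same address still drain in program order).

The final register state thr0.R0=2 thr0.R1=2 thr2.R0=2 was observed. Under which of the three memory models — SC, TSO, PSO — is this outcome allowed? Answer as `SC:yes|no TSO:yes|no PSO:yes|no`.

SC:no TSO:no PSO:yes

outcome vector order: (thr0.R0,thr0.R1,thr2.R0)
SC: 9 outcomes — {010 011 012 020 021 022 210 211 212}
TSO: 9 outcomes — {010 011 012 020 021 022 210 211 212}
PSO: 12 outcomes — {010 011 012 020 021 022 210 211 212 220 221 222}
target 222 ∈ {PSO}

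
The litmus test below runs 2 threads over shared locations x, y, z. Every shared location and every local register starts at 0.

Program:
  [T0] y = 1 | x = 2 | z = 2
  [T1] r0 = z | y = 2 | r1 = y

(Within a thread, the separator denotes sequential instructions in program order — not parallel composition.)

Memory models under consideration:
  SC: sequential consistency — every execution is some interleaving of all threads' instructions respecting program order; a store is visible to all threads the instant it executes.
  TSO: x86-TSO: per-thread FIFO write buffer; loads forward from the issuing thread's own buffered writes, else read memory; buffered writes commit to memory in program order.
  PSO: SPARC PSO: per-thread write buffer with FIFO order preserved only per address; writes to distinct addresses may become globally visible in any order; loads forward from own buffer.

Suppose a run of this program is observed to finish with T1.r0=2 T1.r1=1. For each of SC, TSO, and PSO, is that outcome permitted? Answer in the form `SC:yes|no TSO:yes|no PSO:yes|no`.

SC:no TSO:no PSO:yes

outcome vector order: (T1.r0,T1.r1)
[SC] allowed = {<0 1> <0 2> <2 2>}
[TSO] allowed = {<0 1> <0 2> <2 2>}
[PSO] allowed = {<0 1> <0 2> <2 1> <2 2>}
target <2 1> ∈ {PSO}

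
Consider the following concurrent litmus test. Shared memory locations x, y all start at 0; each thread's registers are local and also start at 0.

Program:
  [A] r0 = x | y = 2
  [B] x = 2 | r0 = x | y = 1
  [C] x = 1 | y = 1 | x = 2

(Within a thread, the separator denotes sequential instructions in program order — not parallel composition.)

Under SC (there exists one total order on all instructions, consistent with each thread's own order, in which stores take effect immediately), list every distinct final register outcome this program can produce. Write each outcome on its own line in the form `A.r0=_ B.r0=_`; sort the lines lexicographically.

A.r0=0 B.r0=1
A.r0=0 B.r0=2
A.r0=1 B.r0=1
A.r0=1 B.r0=2
A.r0=2 B.r0=1
A.r0=2 B.r0=2

outcome vector order: (A.r0,B.r0)
|SC outcomes| = 6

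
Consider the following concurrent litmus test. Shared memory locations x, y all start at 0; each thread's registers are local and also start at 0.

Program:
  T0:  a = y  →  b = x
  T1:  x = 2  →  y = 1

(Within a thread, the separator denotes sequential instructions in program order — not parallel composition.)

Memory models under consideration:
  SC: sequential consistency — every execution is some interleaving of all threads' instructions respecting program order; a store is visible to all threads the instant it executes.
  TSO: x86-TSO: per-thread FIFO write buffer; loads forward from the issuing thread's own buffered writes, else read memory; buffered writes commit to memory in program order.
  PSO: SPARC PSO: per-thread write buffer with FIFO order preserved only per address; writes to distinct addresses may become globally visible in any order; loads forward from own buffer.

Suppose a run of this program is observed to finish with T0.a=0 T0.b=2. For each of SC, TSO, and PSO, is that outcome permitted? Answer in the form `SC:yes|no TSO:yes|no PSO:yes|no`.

outcome vector order: (T0.a,T0.b)
under SC → <0 0>; <0 2>; <1 2>
under TSO → <0 0>; <0 2>; <1 2>
under PSO → <0 0>; <0 2>; <1 0>; <1 2>
target <0 2> ∈ {SC,TSO,PSO}

SC:yes TSO:yes PSO:yes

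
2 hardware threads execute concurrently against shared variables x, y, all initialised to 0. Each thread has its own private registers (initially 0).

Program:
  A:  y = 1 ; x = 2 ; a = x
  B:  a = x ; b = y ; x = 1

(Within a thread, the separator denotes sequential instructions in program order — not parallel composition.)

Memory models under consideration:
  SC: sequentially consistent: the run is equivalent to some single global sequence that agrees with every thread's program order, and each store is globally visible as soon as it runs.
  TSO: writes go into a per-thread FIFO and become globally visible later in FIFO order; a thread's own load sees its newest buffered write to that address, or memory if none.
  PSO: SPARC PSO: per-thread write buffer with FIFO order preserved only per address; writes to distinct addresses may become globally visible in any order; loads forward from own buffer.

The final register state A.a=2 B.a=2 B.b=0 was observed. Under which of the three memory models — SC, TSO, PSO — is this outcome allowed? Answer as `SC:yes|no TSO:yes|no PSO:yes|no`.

outcome vector order: (A.a,B.a,B.b)
SC: 6 outcomes — {1/0/0 1/0/1 1/2/1 2/0/0 2/0/1 2/2/1}
TSO: 6 outcomes — {1/0/0 1/0/1 1/2/1 2/0/0 2/0/1 2/2/1}
PSO: 8 outcomes — {1/0/0 1/0/1 1/2/0 1/2/1 2/0/0 2/0/1 2/2/0 2/2/1}
target 2/2/0 ∈ {PSO}

SC:no TSO:no PSO:yes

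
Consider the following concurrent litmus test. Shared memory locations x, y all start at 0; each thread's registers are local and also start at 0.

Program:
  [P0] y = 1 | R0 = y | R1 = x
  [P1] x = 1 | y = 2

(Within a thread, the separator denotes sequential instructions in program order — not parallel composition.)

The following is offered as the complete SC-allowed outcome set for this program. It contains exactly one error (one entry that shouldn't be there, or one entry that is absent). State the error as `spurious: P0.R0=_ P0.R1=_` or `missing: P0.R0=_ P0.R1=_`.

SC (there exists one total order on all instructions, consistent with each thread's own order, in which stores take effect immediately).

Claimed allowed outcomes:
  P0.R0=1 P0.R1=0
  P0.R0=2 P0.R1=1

missing: P0.R0=1 P0.R1=1

outcome vector order: (P0.R0,P0.R1)
[SC] allowed = {10 11 21}
SC∖claimed = {11}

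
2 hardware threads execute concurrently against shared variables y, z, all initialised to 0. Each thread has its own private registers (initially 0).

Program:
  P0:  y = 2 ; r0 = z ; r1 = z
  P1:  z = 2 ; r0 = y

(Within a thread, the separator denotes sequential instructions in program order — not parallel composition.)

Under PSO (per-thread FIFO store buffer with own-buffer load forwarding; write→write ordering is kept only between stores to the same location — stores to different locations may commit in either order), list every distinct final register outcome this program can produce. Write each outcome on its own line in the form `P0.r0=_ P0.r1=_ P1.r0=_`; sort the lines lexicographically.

outcome vector order: (P0.r0,P0.r1,P1.r0)
|PSO outcomes| = 6

P0.r0=0 P0.r1=0 P1.r0=0
P0.r0=0 P0.r1=0 P1.r0=2
P0.r0=0 P0.r1=2 P1.r0=0
P0.r0=0 P0.r1=2 P1.r0=2
P0.r0=2 P0.r1=2 P1.r0=0
P0.r0=2 P0.r1=2 P1.r0=2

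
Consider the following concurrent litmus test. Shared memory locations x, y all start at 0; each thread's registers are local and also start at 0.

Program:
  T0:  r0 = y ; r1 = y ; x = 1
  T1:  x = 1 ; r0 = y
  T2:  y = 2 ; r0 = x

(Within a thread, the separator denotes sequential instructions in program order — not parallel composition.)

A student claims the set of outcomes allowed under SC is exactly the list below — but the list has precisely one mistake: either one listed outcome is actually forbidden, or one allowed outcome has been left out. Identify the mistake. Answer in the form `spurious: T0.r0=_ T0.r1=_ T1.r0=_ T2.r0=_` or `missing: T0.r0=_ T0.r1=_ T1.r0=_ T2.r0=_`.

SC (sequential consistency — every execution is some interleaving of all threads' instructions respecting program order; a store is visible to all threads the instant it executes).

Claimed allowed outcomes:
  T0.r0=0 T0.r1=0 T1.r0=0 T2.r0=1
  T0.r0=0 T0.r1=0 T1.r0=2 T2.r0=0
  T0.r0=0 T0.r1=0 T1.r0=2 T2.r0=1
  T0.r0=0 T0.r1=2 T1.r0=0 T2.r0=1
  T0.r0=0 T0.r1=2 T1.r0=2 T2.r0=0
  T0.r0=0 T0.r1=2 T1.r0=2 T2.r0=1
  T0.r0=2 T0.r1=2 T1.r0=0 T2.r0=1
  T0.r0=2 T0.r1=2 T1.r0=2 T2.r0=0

missing: T0.r0=2 T0.r1=2 T1.r0=2 T2.r0=1

outcome vector order: (T0.r0,T0.r1,T1.r0,T2.r0)
under SC → <0 0 0 1>, <0 0 2 0>, <0 0 2 1>, <0 2 0 1>, <0 2 2 0>, <0 2 2 1>, <2 2 0 1>, <2 2 2 0>, <2 2 2 1>
SC∖claimed = {<2 2 2 1>}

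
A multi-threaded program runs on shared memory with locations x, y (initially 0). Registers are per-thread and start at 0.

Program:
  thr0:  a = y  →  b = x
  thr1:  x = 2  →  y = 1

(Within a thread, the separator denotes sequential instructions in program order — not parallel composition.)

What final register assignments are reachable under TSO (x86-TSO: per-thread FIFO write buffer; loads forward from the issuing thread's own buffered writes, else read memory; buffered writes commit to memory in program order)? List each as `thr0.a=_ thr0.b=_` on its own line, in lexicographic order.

outcome vector order: (thr0.a,thr0.b)
|TSO outcomes| = 3

thr0.a=0 thr0.b=0
thr0.a=0 thr0.b=2
thr0.a=1 thr0.b=2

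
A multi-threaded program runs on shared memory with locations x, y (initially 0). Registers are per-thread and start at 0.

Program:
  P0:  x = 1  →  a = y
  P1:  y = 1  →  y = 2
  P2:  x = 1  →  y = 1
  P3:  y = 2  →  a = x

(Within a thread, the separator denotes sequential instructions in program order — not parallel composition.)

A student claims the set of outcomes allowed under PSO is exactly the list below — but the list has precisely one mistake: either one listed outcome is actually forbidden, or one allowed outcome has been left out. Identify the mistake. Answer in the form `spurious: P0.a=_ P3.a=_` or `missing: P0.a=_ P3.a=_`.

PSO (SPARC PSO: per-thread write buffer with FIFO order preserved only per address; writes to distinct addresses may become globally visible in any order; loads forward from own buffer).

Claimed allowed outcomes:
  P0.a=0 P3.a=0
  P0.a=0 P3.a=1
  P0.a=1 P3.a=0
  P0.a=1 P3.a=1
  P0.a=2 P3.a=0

outcome vector order: (P0.a,P3.a)
under PSO → <0 0> <0 1> <1 0> <1 1> <2 0> <2 1>
PSO∖claimed = {<2 1>}

missing: P0.a=2 P3.a=1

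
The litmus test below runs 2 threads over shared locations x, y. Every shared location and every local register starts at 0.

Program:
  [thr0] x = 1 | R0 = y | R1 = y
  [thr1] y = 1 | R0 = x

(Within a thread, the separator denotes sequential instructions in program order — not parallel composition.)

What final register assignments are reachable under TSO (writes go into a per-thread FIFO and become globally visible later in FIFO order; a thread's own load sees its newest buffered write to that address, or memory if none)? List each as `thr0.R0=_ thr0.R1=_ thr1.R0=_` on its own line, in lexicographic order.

thr0.R0=0 thr0.R1=0 thr1.R0=0
thr0.R0=0 thr0.R1=0 thr1.R0=1
thr0.R0=0 thr0.R1=1 thr1.R0=0
thr0.R0=0 thr0.R1=1 thr1.R0=1
thr0.R0=1 thr0.R1=1 thr1.R0=0
thr0.R0=1 thr0.R1=1 thr1.R0=1

outcome vector order: (thr0.R0,thr0.R1,thr1.R0)
|TSO outcomes| = 6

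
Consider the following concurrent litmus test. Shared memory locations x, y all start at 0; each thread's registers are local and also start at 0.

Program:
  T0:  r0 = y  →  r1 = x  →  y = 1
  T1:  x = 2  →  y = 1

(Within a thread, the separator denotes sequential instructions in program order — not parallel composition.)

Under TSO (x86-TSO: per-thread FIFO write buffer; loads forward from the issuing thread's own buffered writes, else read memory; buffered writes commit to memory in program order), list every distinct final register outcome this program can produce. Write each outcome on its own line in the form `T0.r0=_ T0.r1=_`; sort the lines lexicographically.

T0.r0=0 T0.r1=0
T0.r0=0 T0.r1=2
T0.r0=1 T0.r1=2

outcome vector order: (T0.r0,T0.r1)
|TSO outcomes| = 3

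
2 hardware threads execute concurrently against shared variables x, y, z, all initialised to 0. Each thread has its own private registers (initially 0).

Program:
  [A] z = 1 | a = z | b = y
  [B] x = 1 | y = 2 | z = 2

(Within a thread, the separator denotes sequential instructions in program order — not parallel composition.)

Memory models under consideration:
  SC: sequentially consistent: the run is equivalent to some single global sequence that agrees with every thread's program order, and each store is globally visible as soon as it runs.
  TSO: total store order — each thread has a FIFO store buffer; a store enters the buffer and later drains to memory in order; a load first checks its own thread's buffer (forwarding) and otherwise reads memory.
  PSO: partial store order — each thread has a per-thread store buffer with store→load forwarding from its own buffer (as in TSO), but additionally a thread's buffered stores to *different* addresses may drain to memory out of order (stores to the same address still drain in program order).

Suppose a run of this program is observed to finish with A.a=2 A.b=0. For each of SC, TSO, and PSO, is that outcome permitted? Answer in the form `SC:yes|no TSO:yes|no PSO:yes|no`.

outcome vector order: (A.a,A.b)
SC (3): (1,0), (1,2), (2,2)
TSO (3): (1,0), (1,2), (2,2)
PSO (4): (1,0), (1,2), (2,0), (2,2)
target (2,0) ∈ {PSO}

SC:no TSO:no PSO:yes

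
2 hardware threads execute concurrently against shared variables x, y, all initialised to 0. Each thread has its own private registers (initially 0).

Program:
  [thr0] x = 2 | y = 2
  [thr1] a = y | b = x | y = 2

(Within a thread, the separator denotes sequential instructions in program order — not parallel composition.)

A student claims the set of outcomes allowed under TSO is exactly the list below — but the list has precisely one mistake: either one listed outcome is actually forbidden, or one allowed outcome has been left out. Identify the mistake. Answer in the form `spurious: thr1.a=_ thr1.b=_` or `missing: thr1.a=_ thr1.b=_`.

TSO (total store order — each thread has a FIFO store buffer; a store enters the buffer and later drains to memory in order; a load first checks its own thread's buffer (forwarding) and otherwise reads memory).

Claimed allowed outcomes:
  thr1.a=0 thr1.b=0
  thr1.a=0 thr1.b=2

missing: thr1.a=2 thr1.b=2

outcome vector order: (thr1.a,thr1.b)
TSO (3): 00; 02; 22
TSO∖claimed = {22}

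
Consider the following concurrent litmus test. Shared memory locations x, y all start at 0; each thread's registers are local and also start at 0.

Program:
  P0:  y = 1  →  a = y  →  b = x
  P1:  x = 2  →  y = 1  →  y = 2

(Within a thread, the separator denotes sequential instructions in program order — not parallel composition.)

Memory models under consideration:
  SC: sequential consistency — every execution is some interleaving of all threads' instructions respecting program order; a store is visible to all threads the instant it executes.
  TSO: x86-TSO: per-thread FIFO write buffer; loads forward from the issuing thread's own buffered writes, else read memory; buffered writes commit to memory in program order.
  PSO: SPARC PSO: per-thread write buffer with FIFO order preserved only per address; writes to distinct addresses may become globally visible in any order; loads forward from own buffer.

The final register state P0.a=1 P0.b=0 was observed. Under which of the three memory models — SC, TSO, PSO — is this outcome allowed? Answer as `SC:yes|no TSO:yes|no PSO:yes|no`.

outcome vector order: (P0.a,P0.b)
SC (3): 10 12 22
TSO (3): 10 12 22
PSO (4): 10 12 20 22
target 10 ∈ {SC,TSO,PSO}

SC:yes TSO:yes PSO:yes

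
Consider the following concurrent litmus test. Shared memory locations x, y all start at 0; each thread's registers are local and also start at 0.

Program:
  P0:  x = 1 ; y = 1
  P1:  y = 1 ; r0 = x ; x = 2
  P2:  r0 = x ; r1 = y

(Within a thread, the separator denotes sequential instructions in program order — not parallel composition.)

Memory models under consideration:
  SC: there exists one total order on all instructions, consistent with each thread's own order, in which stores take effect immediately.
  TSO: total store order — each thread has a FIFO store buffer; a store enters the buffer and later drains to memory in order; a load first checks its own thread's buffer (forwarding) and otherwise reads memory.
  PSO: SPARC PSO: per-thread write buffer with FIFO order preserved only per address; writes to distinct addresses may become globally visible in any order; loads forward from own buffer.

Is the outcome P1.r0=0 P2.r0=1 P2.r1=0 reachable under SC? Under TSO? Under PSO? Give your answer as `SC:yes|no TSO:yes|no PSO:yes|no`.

SC:no TSO:yes PSO:yes

outcome vector order: (P1.r0,P2.r0,P2.r1)
SC: 9 outcomes — {(0,0,0); (0,0,1); (0,1,1); (0,2,1); (1,0,0); (1,0,1); (1,1,0); (1,1,1); (1,2,1)}
TSO: 10 outcomes — {(0,0,0); (0,0,1); (0,1,0); (0,1,1); (0,2,1); (1,0,0); (1,0,1); (1,1,0); (1,1,1); (1,2,1)}
PSO: 12 outcomes — {(0,0,0); (0,0,1); (0,1,0); (0,1,1); (0,2,0); (0,2,1); (1,0,0); (1,0,1); (1,1,0); (1,1,1); (1,2,0); (1,2,1)}
target (0,1,0) ∈ {TSO,PSO}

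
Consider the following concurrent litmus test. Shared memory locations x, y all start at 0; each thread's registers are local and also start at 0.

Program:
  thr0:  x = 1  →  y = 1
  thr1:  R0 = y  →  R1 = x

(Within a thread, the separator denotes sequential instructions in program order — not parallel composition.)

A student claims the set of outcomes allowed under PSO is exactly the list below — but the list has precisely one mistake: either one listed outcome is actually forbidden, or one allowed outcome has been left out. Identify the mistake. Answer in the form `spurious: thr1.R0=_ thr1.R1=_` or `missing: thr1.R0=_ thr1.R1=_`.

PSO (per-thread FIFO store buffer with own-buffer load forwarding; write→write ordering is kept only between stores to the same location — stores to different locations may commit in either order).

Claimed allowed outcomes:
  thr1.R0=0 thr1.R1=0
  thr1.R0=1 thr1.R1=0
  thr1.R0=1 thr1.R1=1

missing: thr1.R0=0 thr1.R1=1

outcome vector order: (thr1.R0,thr1.R1)
PSO (4): <0 0>, <0 1>, <1 0>, <1 1>
PSO∖claimed = {<0 1>}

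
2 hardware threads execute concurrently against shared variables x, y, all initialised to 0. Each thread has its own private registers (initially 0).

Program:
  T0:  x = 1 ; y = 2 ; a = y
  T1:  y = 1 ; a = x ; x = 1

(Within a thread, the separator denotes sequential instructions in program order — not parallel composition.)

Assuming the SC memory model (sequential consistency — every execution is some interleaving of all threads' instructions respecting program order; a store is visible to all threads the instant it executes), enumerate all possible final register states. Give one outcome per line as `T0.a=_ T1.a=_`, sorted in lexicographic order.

outcome vector order: (T0.a,T1.a)
|SC outcomes| = 3

T0.a=1 T1.a=1
T0.a=2 T1.a=0
T0.a=2 T1.a=1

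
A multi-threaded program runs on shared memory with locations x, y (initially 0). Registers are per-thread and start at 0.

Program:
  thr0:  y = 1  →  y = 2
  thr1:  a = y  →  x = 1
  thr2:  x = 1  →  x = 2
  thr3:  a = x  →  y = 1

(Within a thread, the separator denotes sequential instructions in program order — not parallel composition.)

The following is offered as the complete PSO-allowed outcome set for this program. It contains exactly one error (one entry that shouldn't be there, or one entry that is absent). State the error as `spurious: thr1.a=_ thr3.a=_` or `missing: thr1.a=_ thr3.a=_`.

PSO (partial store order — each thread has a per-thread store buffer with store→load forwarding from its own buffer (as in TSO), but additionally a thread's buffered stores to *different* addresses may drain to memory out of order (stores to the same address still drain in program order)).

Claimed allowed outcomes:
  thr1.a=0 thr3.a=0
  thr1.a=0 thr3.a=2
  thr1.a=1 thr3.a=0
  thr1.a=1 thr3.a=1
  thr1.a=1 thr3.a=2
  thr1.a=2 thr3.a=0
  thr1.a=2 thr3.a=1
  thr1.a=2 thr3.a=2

missing: thr1.a=0 thr3.a=1

outcome vector order: (thr1.a,thr3.a)
[PSO] allowed = {(0,0); (0,1); (0,2); (1,0); (1,1); (1,2); (2,0); (2,1); (2,2)}
PSO∖claimed = {(0,1)}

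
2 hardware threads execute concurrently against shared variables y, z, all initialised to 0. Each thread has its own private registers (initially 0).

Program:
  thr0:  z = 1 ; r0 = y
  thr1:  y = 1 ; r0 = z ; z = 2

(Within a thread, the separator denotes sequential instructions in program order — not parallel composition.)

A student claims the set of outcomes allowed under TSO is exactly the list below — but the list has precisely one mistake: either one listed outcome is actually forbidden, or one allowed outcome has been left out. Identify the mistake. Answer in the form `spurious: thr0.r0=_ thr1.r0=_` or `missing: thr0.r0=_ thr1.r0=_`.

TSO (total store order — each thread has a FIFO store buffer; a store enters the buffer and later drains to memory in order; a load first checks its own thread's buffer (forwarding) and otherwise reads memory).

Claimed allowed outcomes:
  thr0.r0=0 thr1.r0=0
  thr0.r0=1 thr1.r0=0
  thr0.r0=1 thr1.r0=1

outcome vector order: (thr0.r0,thr1.r0)
TSO: 4 outcomes — {<0 0> <0 1> <1 0> <1 1>}
TSO∖claimed = {<0 1>}

missing: thr0.r0=0 thr1.r0=1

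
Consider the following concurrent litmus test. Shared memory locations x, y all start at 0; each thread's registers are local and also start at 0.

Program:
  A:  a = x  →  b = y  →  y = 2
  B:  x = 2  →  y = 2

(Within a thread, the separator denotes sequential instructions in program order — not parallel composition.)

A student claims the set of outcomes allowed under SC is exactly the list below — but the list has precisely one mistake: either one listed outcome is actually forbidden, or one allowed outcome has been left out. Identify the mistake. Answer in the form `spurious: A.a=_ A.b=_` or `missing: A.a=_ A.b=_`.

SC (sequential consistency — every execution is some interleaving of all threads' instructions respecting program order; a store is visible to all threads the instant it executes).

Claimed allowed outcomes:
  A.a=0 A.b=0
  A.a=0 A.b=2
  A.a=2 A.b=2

outcome vector order: (A.a,A.b)
SC: 4 outcomes — {(0,0), (0,2), (2,0), (2,2)}
SC∖claimed = {(2,0)}

missing: A.a=2 A.b=0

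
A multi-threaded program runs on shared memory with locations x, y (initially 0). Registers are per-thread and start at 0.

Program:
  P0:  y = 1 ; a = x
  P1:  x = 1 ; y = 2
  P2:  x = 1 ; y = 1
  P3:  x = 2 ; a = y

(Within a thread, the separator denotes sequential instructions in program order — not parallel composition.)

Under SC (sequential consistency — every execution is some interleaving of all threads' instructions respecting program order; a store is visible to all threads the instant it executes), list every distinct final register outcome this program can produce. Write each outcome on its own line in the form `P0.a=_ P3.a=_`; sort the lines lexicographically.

outcome vector order: (P0.a,P3.a)
|SC outcomes| = 8

P0.a=0 P3.a=1
P0.a=0 P3.a=2
P0.a=1 P3.a=0
P0.a=1 P3.a=1
P0.a=1 P3.a=2
P0.a=2 P3.a=0
P0.a=2 P3.a=1
P0.a=2 P3.a=2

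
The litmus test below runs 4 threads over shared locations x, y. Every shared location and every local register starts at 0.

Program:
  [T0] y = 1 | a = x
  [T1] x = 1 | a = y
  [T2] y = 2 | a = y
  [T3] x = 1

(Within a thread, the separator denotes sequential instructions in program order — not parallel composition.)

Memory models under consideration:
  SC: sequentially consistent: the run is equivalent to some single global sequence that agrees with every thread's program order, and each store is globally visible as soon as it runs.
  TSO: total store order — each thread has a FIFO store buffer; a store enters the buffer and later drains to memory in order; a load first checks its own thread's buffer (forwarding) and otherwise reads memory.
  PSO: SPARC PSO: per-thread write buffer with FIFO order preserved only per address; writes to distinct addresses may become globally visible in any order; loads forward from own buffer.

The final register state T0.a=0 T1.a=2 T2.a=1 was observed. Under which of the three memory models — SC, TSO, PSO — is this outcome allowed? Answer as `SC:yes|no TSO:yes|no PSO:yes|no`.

SC:no TSO:yes PSO:yes

outcome vector order: (T0.a,T1.a,T2.a)
[SC] allowed = {0/1/1, 0/1/2, 0/2/2, 1/0/1, 1/0/2, 1/1/1, 1/1/2, 1/2/1, 1/2/2}
[TSO] allowed = {0/0/1, 0/0/2, 0/1/1, 0/1/2, 0/2/1, 0/2/2, 1/0/1, 1/0/2, 1/1/1, 1/1/2, 1/2/1, 1/2/2}
[PSO] allowed = {0/0/1, 0/0/2, 0/1/1, 0/1/2, 0/2/1, 0/2/2, 1/0/1, 1/0/2, 1/1/1, 1/1/2, 1/2/1, 1/2/2}
target 0/2/1 ∈ {TSO,PSO}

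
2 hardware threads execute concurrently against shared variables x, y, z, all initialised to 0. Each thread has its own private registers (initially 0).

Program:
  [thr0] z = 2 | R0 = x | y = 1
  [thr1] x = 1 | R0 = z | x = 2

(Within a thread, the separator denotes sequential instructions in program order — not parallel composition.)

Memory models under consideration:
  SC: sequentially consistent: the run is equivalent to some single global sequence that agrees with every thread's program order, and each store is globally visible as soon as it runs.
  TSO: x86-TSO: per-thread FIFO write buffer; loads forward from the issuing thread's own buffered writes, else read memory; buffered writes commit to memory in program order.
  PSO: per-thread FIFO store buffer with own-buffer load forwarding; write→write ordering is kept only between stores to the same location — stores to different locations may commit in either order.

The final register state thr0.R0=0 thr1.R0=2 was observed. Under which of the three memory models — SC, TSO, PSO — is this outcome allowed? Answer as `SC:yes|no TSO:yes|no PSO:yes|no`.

outcome vector order: (thr0.R0,thr1.R0)
[SC] allowed = {02; 10; 12; 20; 22}
[TSO] allowed = {00; 02; 10; 12; 20; 22}
[PSO] allowed = {00; 02; 10; 12; 20; 22}
target 02 ∈ {SC,TSO,PSO}

SC:yes TSO:yes PSO:yes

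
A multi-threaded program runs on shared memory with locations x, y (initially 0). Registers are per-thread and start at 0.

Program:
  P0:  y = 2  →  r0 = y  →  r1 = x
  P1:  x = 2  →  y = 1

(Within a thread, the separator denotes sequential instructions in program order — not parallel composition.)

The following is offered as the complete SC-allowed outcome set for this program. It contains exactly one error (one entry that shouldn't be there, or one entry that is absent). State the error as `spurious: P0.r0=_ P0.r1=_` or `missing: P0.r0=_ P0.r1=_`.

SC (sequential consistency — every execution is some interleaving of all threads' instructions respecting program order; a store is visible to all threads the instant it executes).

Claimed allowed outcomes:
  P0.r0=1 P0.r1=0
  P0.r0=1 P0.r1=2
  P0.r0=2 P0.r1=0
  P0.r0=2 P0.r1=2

spurious: P0.r0=1 P0.r1=0

outcome vector order: (P0.r0,P0.r1)
SC (3): 1/2 2/0 2/2
claimed∖SC = {1/0}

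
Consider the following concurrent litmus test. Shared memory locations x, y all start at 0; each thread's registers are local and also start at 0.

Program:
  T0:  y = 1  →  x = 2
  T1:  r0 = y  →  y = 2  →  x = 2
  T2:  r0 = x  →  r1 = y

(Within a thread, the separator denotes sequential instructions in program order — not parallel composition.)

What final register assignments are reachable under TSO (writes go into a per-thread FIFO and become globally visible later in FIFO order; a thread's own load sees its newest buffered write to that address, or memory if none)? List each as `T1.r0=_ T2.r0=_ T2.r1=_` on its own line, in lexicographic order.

outcome vector order: (T1.r0,T2.r0,T2.r1)
|TSO outcomes| = 10

T1.r0=0 T2.r0=0 T2.r1=0
T1.r0=0 T2.r0=0 T2.r1=1
T1.r0=0 T2.r0=0 T2.r1=2
T1.r0=0 T2.r0=2 T2.r1=1
T1.r0=0 T2.r0=2 T2.r1=2
T1.r0=1 T2.r0=0 T2.r1=0
T1.r0=1 T2.r0=0 T2.r1=1
T1.r0=1 T2.r0=0 T2.r1=2
T1.r0=1 T2.r0=2 T2.r1=1
T1.r0=1 T2.r0=2 T2.r1=2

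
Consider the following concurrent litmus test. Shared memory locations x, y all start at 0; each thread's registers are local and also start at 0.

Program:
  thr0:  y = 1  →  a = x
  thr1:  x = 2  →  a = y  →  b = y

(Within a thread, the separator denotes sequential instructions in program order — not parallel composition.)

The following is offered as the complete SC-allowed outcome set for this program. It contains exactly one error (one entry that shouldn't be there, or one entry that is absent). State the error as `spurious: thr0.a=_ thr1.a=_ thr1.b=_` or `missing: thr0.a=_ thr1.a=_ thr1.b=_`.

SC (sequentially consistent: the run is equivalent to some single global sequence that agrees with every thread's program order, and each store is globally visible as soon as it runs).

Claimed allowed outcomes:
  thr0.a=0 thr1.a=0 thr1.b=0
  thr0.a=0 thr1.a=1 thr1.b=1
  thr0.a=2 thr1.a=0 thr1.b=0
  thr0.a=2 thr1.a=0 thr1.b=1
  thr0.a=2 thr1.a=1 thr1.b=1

spurious: thr0.a=0 thr1.a=0 thr1.b=0

outcome vector order: (thr0.a,thr1.a,thr1.b)
SC (4): 011, 200, 201, 211
claimed∖SC = {000}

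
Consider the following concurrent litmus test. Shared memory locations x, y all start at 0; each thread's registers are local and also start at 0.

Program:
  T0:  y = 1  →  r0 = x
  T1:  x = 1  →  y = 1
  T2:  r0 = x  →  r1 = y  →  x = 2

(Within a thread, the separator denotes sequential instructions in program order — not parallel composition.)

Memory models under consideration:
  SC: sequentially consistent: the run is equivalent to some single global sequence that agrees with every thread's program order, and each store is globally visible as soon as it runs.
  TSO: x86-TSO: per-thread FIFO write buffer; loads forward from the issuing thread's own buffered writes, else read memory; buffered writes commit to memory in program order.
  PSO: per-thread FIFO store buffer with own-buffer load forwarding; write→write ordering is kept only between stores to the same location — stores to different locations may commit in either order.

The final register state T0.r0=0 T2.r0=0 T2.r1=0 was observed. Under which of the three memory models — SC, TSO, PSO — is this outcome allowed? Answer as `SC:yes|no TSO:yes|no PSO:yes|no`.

outcome vector order: (T0.r0,T2.r0,T2.r1)
SC: 11 outcomes — {<0 0 0>; <0 0 1>; <0 1 1>; <1 0 0>; <1 0 1>; <1 1 0>; <1 1 1>; <2 0 0>; <2 0 1>; <2 1 0>; <2 1 1>}
TSO: 12 outcomes — {<0 0 0>; <0 0 1>; <0 1 0>; <0 1 1>; <1 0 0>; <1 0 1>; <1 1 0>; <1 1 1>; <2 0 0>; <2 0 1>; <2 1 0>; <2 1 1>}
PSO: 12 outcomes — {<0 0 0>; <0 0 1>; <0 1 0>; <0 1 1>; <1 0 0>; <1 0 1>; <1 1 0>; <1 1 1>; <2 0 0>; <2 0 1>; <2 1 0>; <2 1 1>}
target <0 0 0> ∈ {SC,TSO,PSO}

SC:yes TSO:yes PSO:yes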